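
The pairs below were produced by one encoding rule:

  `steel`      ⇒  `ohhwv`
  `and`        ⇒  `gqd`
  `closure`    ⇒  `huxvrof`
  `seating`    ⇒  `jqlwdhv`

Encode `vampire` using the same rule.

hulspdy

The output letters match the input read backwards, each shifted +3: steel reversed is leets. Two steps: reverse the string, then apply a Caesar shift of +3.
Applying it to vampire: reverse → eripmav; then shift: e+3=h, r+3=u, i+3=l, p+3=s, m+3=p, a+3=d, v+3=y.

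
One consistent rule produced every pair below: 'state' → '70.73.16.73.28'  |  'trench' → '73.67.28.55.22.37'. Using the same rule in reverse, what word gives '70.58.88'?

s(#19)→70 and t(#20)→73: differences scale by 3, so n = 3·pos + 13. The formula is n = 3×(alphabet index, a=1) + 13.
Decoding 70.58.88: 70→(70−13)÷3=19=s, 58→(58−13)÷3=15=o, 88→(88−13)÷3=25=y.

soy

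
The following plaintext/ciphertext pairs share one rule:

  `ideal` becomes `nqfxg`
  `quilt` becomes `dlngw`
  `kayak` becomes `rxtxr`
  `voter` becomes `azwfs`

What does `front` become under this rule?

uszkw

i(8)→n(13) and d(3)→q(16) fit y≡15x+23 (mod 26); the inverse of 15 mod 26 is 7. Treating letters as 0–25, the rule is x ↦ 15x + 23 (mod 26).
On front: f(5)→15·5+23≡20=u; r(17)→15·17+23≡18=s; o(14)→15·14+23≡25=z; n(13)→15·13+23≡10=k; t(19)→15·19+23≡22=w (all mod 26).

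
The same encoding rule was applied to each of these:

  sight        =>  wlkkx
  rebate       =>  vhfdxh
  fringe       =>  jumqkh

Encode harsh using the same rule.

Shifts by position in sight: pos 0: s→w (+4), pos 1: i→l (+3), pos 2: g→k (+4), pos 3: h→k (+3) — repeating every 2. The shifts repeat in a cycle of length 2: positions 0,1,… shift by +4, +3, then the pattern repeats.
Applying it to harsh: h+4=l, a+3=d, r+4=v, s+3=v, h+4=l.

ldvvl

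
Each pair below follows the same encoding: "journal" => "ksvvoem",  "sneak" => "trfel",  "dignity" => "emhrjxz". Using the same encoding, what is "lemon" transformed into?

Shifts by position in journal: pos 0: j→k (+1), pos 1: o→s (+4), pos 2: u→v (+1), pos 3: r→v (+4) — repeating every 2. It's a Vigenère-style cipher with numeric key [1,4]: position i shifts by key[i mod 2].
For lemon: l+1=m, e+4=i, m+1=n, o+4=s, n+1=o.

minso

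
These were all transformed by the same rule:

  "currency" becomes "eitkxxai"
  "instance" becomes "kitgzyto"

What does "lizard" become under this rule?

The output letters match the input read backwards, each shifted +6: currency reversed is ycnerruc. Read the word backwards and shift each letter +6.
For lizard: reverse → drazil; then shift: d+6=j, r+6=x, a+6=g, z+6=f, i+6=o, l+6=r.

jxgfor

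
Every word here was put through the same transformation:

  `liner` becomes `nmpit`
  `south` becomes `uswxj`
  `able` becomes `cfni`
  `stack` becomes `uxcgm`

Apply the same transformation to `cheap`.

A repeating key of period 2 is used — shifts +2, +4 over and over.
For cheap: c+2=e, h+4=l, e+2=g, a+4=e, p+2=r.

elger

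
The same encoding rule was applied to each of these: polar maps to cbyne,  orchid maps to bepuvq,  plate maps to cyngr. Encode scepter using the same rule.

Compare letters: p→c is +13, o→b is +13, l→y is +13 — a constant shift. This is a Caesar cipher with shift 13.
On scepter: s+13=f, c+13=p, e+13=r, p+13=c, t+13=g, e+13=r, r+13=e.

fprcgre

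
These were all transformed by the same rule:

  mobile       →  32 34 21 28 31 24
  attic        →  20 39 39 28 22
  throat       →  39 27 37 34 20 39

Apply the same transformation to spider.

38 35 28 23 24 37

Each letter is replaced by its alphabet position (a=1..z=26) + 19.
Applying it to spider: s=19→38, p=16→35, i=9→28, d=4→23, e=5→24, r=18→37.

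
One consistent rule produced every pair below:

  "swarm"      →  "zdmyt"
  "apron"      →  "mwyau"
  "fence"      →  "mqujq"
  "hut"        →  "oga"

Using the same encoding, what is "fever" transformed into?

mqcqy

The shift depends on letter class: consonant s→z is +7, but vowel a→m is +12. The rule splits by letter class: vowels +12, consonants +7.
Applying it to fever: f(cons)+7=m, e(vowel)+12=q, v(cons)+7=c, e(vowel)+12=q, r(cons)+7=y.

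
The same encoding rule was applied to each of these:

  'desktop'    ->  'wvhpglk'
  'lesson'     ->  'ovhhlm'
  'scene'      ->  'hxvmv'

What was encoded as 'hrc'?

six

Each pair mirrors across the alphabet (d↔w, e↔v, s↔h): positions sum to 25. This is the alphabet-reversal cipher (Atbash): a becomes z, b becomes y, etc.
Undoing it on hrc: h↔s, r↔i, c↔x.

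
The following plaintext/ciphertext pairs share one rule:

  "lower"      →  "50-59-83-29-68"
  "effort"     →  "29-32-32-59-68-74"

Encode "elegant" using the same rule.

29-50-29-35-17-56-74

Each letter becomes 3×(its alphabet position, a=1..z=26) + 14.
For elegant: e=5→29, l=12→50, e=5→29, g=7→35, a=1→17, n=14→56, t=20→74.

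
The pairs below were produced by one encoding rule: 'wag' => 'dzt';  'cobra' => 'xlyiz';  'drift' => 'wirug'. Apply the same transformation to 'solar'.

hlozi

Each pair mirrors across the alphabet (w↔d, a↔z, g↔t): positions sum to 25. This is the alphabet-reversal cipher (Atbash): a becomes z, b becomes y, etc.
On solar: s↔h, o↔l, l↔o, a↔z, r↔i.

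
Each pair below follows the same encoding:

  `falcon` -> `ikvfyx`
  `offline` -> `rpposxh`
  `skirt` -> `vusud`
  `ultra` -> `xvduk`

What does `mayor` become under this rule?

Shifts by position in falcon: pos 0: f→i (+3), pos 1: a→k (+10), pos 2: l→v (+10), pos 3: c→f (+3), pos 4: o→y (+10), pos 5: n→x (+10) — repeating every 3. A repeating key of period 3 is used — shifts +3, +10, +10 over and over.
For mayor: m+3=p, a+10=k, y+10=i, o+3=r, r+10=b.

pkirb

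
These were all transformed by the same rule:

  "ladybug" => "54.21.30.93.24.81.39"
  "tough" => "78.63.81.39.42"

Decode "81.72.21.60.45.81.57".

The formula is n = 3×(alphabet index, a=1) + 18.
Decoding 81.72.21.60.45.81.57: 81→(81−18)÷3=21=u, 72→(72−18)÷3=18=r, 21→(21−18)÷3=1=a, 60→(60−18)÷3=14=n, 45→(45−18)÷3=9=i, 81→(81−18)÷3=21=u, 57→(57−18)÷3=13=m.

uranium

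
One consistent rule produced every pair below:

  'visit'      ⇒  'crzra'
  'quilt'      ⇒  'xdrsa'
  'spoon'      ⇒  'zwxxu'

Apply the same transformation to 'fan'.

mju

Two shifts are in play — +9 for a/e/i/o/u, +7 for every other letter.
Applying it to fan: f(cons)+7=m, a(vowel)+9=j, n(cons)+7=u.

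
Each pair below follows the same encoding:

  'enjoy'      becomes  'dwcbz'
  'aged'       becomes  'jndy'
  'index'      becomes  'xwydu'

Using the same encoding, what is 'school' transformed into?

Each letter's alphabet position (a=0..z=25) is mapped through 5·x+9 mod 26 — an affine cipher.
For school: s(18)→5·18+9≡21=v; c(2)→5·2+9≡19=t; h(7)→5·7+9≡18=s; o(14)→5·14+9≡1=b; o(14)→5·14+9≡1=b; l(11)→5·11+9≡12=m (all mod 26).

vtsbbm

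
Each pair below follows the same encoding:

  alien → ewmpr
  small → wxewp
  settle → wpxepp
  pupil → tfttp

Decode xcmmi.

Shifts by position in alien: pos 0: a→e (+4), pos 1: l→w (+11), pos 2: i→m (+4), pos 3: e→p (+11) — repeating every 2. It's a Vigenère-style cipher with numeric key [4,11]: position i shifts by key[i mod 2].
Decoding xcmmi: x−4=t, c−11=r, m−4=i, m−11=b, i−4=e.

tribe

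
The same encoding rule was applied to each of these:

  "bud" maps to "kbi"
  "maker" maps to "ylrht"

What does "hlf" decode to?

yea

Two steps: reverse the string, then apply a Caesar shift of +7.
Decoding hlf: shift back: h−7=a, l−7=e, f−7=y → aey; then reverse → yea.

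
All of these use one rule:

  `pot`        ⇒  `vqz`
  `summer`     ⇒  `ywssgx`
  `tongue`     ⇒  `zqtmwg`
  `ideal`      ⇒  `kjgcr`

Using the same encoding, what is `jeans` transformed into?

The shift depends on letter class: consonant p→v is +6, but vowel o→q is +2. Two shifts are in play — +2 for a/e/i/o/u, +6 for every other letter.
On jeans: j(cons)+6=p, e(vowel)+2=g, a(vowel)+2=c, n(cons)+6=t, s(cons)+6=y.

pgcty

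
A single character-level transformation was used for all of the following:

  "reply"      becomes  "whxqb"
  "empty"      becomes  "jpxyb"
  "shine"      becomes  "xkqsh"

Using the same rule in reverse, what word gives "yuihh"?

trace

Shifts by position in reply: pos 0: r→w (+5), pos 1: e→h (+3), pos 2: p→x (+8), pos 3: l→q (+5), pos 4: y→b (+3) — repeating every 3. It's a Vigenère-style cipher with numeric key [5,3,8]: position i shifts by key[i mod 3].
Reversing it on yuihh: y−5=t, u−3=r, i−8=a, h−5=c, h−3=e.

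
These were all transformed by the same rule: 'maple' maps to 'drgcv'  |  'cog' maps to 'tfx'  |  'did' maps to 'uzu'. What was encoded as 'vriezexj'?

earnings

Compare letters: m→d is +17, a→r is +17, p→g is +17 — a constant shift. This is a Caesar cipher with shift 17.
Undoing it on vriezexj: v−17=e, r−17=a, i−17=r, e−17=n, z−17=i, e−17=n, x−17=g, j−17=s.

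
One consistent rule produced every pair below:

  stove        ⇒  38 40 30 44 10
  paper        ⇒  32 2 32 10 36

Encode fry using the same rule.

12 36 50

The formula is n = 2×(alphabet index, a=1).
Applying it to fry: f=6→12, r=18→36, y=25→50.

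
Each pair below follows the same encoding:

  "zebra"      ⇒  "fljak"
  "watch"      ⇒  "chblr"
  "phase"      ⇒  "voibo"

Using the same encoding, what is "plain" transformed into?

vsirx

The shift increases by 1 at each position, starting from +6: 6, 7, 8, ….
Applying it to plain: p+6=v, l+7=s, a+8=i, i+9=r, n+10=x.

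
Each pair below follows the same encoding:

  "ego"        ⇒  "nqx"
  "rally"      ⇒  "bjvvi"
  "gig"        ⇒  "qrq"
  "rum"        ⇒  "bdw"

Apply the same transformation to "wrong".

The rule splits by letter class: vowels +9, consonants +10.
Applying it to wrong: w(cons)+10=g, r(cons)+10=b, o(vowel)+9=x, n(cons)+10=x, g(cons)+10=q.

gbxxq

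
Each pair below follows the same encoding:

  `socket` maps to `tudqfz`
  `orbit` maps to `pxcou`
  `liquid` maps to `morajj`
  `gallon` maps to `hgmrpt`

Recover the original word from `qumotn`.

polish

Shifts by position in socket: pos 0: s→t (+1), pos 1: o→u (+6), pos 2: c→d (+1), pos 3: k→q (+6) — repeating every 2. It's a Vigenère-style cipher with numeric key [1,6]: position i shifts by key[i mod 2].
Undoing it on qumotn: q−1=p, u−6=o, m−1=l, o−6=i, t−1=s, n−6=h.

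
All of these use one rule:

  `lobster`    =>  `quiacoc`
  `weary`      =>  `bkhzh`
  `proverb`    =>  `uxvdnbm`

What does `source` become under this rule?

In lobster: l→q is +5, o→u is +6, b→i is +7, s→a is +8 — the shift increases by 1 each position. The shift increases by 1 at each position, starting from +5: 5, 6, 7, ….
On source: s+5=x, o+6=u, u+7=b, r+8=z, c+9=l, e+10=o.

xubzlo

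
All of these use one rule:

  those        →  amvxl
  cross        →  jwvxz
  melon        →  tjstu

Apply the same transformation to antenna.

Shifts by position in those: pos 0: t→a (+7), pos 1: h→m (+5), pos 2: o→v (+7), pos 3: s→x (+5) — repeating every 2. The shifts repeat in a cycle of length 2: positions 0,1,… shift by +7, +5, then the pattern repeats.
Applying it to antenna: a+7=h, n+5=s, t+7=a, e+5=j, n+7=u, n+5=s, a+7=h.

hsajush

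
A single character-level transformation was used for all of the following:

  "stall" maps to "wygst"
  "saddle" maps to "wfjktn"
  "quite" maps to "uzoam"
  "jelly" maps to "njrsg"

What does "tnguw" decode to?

In stall: s→w is +4, t→y is +5, a→g is +6, l→s is +7 — the shift increases by 1 each position. Letter i (0-indexed) is shifted by i+4, so successive shifts are 4, 5, 6, ….
Reversing it on tnguw: t−4=p, n−5=i, g−6=a, u−7=n, w−8=o.

piano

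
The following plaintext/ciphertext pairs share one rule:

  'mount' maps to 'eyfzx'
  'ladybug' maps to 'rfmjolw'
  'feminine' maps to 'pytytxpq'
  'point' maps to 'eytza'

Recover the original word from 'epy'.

Read the word backwards and shift each letter +11.
Decoding epy: shift back: e−11=t, p−11=e, y−11=n → ten; then reverse → net.

net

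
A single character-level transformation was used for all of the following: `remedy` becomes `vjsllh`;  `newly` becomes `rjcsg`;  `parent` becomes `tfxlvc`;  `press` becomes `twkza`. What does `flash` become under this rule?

In remedy: r→v is +4, e→j is +5, m→s is +6, e→l is +7 — the shift increases by 1 each position. The shift increases by 1 at each position, starting from +4: 4, 5, 6, ….
Applying it to flash: f+4=j, l+5=q, a+6=g, s+7=z, h+8=p.

jqgzp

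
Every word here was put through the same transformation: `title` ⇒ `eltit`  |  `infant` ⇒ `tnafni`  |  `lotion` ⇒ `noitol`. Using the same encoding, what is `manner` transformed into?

rennam

The output letters match the input read backwards: title reversed is eltit. It's just the letters in reverse order.
Applying it to manner: reverse → rennam.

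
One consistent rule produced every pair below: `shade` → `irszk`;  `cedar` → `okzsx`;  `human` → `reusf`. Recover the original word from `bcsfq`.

piano

s(18)→i(8) and h(7)→r(17) fit y≡11x+18 (mod 26); the inverse of 11 mod 26 is 19. Treating letters as 0–25, the rule is x ↦ 11x + 18 (mod 26).
Reversing it on bcsfq: b(1)→19·(1−18)≡15=p; c(2)→19·(2−18)≡8=i; s(18)→19·(18−18)≡0=a; f(5)→19·(5−18)≡13=n; q(16)→19·(16−18)≡14=o (all mod 26).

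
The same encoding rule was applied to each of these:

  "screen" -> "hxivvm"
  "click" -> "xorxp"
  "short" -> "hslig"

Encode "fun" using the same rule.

ufm

Letters are reflected about the middle of the alphabet (position → 25−position): Atbash.
Applying it to fun: f↔u, u↔f, n↔m.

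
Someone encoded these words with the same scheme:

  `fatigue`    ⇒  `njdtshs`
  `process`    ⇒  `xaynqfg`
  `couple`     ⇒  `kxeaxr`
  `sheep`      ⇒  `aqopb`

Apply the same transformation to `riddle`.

In fatigue: f→n is +8, a→j is +9, t→d is +10, i→t is +11 — the shift increases by 1 each position. Letter i (0-indexed) is shifted by i+8, so successive shifts are 8, 9, 10, ….
Applying it to riddle: r+8=z, i+9=r, d+10=n, d+11=o, l+12=x, e+13=r.

zrnoxr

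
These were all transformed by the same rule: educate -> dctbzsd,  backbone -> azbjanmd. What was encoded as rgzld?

shame

Compare letters: e→d is +25, d→c is +25, u→t is +25 — a constant shift. Every letter moves 25 places later in the alphabet, wrapping around z→a.
Decoding rgzld: r−25=s, g−25=h, z−25=a, l−25=m, d−25=e.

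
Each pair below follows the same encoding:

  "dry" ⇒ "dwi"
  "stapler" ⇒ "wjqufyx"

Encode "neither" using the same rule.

The output letters match the input read backwards, each shifted +5: dry reversed is yrd. Read the word backwards and shift each letter +5.
For neither: reverse → rehtien; then shift: r+5=w, e+5=j, h+5=m, t+5=y, i+5=n, e+5=j, n+5=s.

wjmynjs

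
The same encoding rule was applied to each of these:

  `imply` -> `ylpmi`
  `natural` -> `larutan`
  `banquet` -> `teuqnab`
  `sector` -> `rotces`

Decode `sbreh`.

The output letters match the input read backwards: imply reversed is ylpmi. The word is simply reversed.
Decoding sbreh: then reverse → herbs.

herbs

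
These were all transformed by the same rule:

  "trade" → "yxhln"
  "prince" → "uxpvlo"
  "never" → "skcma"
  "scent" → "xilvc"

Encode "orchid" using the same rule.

Each letter shifts forward by (position + 5), i.e. 5, 6, 7, … — the shift grows by one for each successive letter.
For orchid: o+5=t, r+6=x, c+7=j, h+8=p, i+9=r, d+10=n.

txjprn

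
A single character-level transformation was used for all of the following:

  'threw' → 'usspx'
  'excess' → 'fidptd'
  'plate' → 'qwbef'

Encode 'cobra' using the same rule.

dzccb

The shifts repeat in a cycle of length 2: positions 0,1,… shift by +1, +11, then the pattern repeats.
On cobra: c+1=d, o+11=z, b+1=c, r+11=c, a+1=b.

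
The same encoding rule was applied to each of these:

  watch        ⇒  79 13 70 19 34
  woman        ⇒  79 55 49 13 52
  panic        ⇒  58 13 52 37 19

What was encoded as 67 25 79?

w(#23)→79 and a(#1)→13: differences scale by 3, so n = 3·pos + 10. The formula is n = 3×(alphabet index, a=1) + 10.
Undoing it on 67 25 79: 67→(67−10)÷3=19=s, 25→(25−10)÷3=5=e, 79→(79−10)÷3=23=w.

sew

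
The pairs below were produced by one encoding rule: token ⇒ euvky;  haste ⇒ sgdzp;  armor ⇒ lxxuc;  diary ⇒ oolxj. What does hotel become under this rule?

A repeating key of period 2 is used — shifts +11, +6 over and over.
For hotel: h+11=s, o+6=u, t+11=e, e+6=k, l+11=w.

suekw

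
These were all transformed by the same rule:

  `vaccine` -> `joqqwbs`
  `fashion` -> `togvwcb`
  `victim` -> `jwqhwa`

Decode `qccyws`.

Compare letters: v→j is +14, a→o is +14, c→q is +14 — a constant shift. This is a Caesar cipher with shift 14.
Undoing it on qccyws: q−14=c, c−14=o, c−14=o, y−14=k, w−14=i, s−14=e.

cookie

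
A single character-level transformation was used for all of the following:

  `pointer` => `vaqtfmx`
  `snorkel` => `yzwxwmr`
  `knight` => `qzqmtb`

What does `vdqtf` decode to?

print

Shifts by position in pointer: pos 0: p→v (+6), pos 1: o→a (+12), pos 2: i→q (+8), pos 3: n→t (+6), pos 4: t→f (+12), pos 5: e→m (+8) — repeating every 3. A repeating key of period 3 is used — shifts +6, +12, +8 over and over.
Undoing it on vdqtf: v−6=p, d−12=r, q−8=i, t−6=n, f−12=t.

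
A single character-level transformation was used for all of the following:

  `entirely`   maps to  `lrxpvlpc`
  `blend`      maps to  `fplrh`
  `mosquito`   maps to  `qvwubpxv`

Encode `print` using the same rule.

tvprx

The rule splits by letter class: vowels +7, consonants +4.
For print: p(cons)+4=t, r(cons)+4=v, i(vowel)+7=p, n(cons)+4=r, t(cons)+4=x.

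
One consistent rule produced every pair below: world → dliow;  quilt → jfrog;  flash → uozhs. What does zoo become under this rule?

Each letter is replaced by its mirror in the alphabet: a↔z, b↔y, c↔x, and so on (the Atbash cipher).
Applying it to zoo: z↔a, o↔l, o↔l.

all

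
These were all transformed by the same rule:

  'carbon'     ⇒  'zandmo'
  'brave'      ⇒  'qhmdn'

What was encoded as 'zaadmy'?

maroon

The word is reversed, then every letter is shifted forward by 12.
Undoing it on zaadmy: shift back: z−12=n, a−12=o, a−12=o, d−12=r, m−12=a, y−12=m → nooram; then reverse → maroon.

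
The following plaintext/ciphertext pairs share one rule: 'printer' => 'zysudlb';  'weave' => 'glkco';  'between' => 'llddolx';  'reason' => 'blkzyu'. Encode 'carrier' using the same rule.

The shifts repeat in a cycle of length 2: positions 0,1,… shift by +10, +7, then the pattern repeats.
On carrier: c+10=m, a+7=h, r+10=b, r+7=y, i+10=s, e+7=l, r+10=b.

mhbyslb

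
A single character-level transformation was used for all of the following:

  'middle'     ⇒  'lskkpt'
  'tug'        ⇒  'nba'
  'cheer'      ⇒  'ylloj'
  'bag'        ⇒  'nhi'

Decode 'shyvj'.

Two steps: reverse the string, then apply a Caesar shift of +7.
Undoing it on shyvj: shift back: s−7=l, h−7=a, y−7=r, v−7=o, j−7=c → laroc; then reverse → coral.

coral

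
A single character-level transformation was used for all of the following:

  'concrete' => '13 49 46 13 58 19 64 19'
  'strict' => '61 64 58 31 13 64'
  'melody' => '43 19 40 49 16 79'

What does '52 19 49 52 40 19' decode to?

people

c(#3)→13 and o(#15)→49: differences scale by 3, so n = 3·pos + 4. With a=1..z=26, the number is 3·pos + 4.
Decoding 52 19 49 52 40 19: 52→(52−4)÷3=16=p, 19→(19−4)÷3=5=e, 49→(49−4)÷3=15=o, 52→(52−4)÷3=16=p, 40→(40−4)÷3=12=l, 19→(19−4)÷3=5=e.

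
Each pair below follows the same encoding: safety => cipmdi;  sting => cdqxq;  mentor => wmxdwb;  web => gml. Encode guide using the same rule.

Vowels shift forward by 8 and consonants shift forward by 10.
On guide: g(cons)+10=q, u(vowel)+8=c, i(vowel)+8=q, d(cons)+10=n, e(vowel)+8=m.

qcqnm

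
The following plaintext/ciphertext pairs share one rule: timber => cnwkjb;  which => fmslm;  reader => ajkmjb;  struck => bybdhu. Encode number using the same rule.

Shifts by position in timber: pos 0: t→c (+9), pos 1: i→n (+5), pos 2: m→w (+10), pos 3: b→k (+9), pos 4: e→j (+5), pos 5: r→b (+10) — repeating every 3. It's a Vigenère-style cipher with numeric key [9,5,10]: position i shifts by key[i mod 3].
On number: n+9=w, u+5=z, m+10=w, b+9=k, e+5=j, r+10=b.

wzwkjb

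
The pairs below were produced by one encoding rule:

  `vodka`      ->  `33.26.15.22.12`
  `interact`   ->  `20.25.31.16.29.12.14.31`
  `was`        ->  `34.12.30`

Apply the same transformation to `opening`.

26.27.16.25.20.25.18

The number is (letter's place in the alphabet, a=1) + 11.
For opening: o=15→26, p=16→27, e=5→16, n=14→25, i=9→20, n=14→25, g=7→18.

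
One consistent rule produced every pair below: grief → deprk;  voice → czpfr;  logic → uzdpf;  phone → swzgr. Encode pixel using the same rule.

This is an affine cipher: with a=0,…,z=25, each position x becomes (19x+19) mod 26.
Applying it to pixel: p(15)→19·15+19≡18=s; i(8)→19·8+19≡15=p; x(23)→19·23+19≡14=o; e(4)→19·4+19≡17=r; l(11)→19·11+19≡20=u (all mod 26).

sporu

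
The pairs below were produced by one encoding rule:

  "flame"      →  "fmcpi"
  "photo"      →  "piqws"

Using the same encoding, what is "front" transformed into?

In flame: f→f is +0, l→m is +1, a→c is +2, m→p is +3 — the shift increases by 1 each position. Each letter shifts forward by its position index (0, 1, 2, …) — the shift grows by one for each successive letter.
For front: f+0=f, r+1=s, o+2=q, n+3=q, t+4=x.

fsqqx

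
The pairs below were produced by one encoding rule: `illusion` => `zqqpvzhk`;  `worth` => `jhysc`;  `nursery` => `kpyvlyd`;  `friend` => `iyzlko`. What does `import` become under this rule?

znehys

Treating letters as 0–25, the rule is x ↦ 23x + 23 (mod 26).
Applying it to import: i(8)→23·8+23≡25=z; m(12)→23·12+23≡13=n; p(15)→23·15+23≡4=e; o(14)→23·14+23≡7=h; r(17)→23·17+23≡24=y; t(19)→23·19+23≡18=s (all mod 26).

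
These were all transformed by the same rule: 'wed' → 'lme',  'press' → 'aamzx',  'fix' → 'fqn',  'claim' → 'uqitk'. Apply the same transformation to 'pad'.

lix

The output letters match the input read backwards, each shifted +8: wed reversed is dew. Two steps: reverse the string, then apply a Caesar shift of +8.
On pad: reverse → dap; then shift: d+8=l, a+8=i, p+8=x.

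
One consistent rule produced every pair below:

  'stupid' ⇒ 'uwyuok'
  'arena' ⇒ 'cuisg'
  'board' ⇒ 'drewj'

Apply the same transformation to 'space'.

usehk

In stupid: s→u is +2, t→w is +3, u→y is +4, p→u is +5 — the shift increases by 1 each position. Letter i (0-indexed) is shifted by i+2, so successive shifts are 2, 3, 4, ….
For space: s+2=u, p+3=s, a+4=e, c+5=h, e+6=k.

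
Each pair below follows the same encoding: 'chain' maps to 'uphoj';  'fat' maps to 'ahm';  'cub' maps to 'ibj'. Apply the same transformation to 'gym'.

tfn

The output letters match the input read backwards, each shifted +7: chain reversed is niahc. Read the word backwards and shift each letter +7.
For gym: reverse → myg; then shift: m+7=t, y+7=f, g+7=n.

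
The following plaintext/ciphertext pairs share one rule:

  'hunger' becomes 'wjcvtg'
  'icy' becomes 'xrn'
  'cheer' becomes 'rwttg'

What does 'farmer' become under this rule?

Compare letters: h→w is +15, u→j is +15, n→c is +15 — a constant shift. It's a constant shift of +15 (ROT15).
For farmer: f+15=u, a+15=p, r+15=g, m+15=b, e+15=t, r+15=g.

upgbtg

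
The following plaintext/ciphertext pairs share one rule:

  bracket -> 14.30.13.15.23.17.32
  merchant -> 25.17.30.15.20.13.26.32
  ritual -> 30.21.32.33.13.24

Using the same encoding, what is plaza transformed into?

28.24.13.38.13

Each letter is replaced by its alphabet position (a=1..z=26) + 12.
On plaza: p=16→28, l=12→24, a=1→13, z=26→38, a=1→13.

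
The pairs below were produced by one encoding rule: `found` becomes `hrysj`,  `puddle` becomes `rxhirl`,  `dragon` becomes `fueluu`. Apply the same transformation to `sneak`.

In found: f→h is +2, o→r is +3, u→y is +4, n→s is +5 — the shift increases by 1 each position. Letter i (0-indexed) is shifted by i+2, so successive shifts are 2, 3, 4, ….
On sneak: s+2=u, n+3=q, e+4=i, a+5=f, k+6=q.

uqifq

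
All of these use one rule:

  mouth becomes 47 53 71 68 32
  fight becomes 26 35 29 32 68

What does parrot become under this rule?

m(#13)→47 and o(#15)→53: differences scale by 3, so n = 3·pos + 8. The formula is n = 3×(alphabet index, a=1) + 8.
Applying it to parrot: p=16→56, a=1→11, r=18→62, r=18→62, o=15→53, t=20→68.

56 11 62 62 53 68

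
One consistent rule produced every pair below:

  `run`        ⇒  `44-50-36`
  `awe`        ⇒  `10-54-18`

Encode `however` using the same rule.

24-38-54-18-52-18-44

r(#18)→44 and u(#21)→50: differences scale by 2, so n = 2·pos + 8. With a=1..z=26, the number is 2·pos + 8.
For however: h=8→24, o=15→38, w=23→54, e=5→18, v=22→52, e=5→18, r=18→44.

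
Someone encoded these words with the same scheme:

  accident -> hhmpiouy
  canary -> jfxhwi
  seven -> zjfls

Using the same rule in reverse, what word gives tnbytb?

Shifts by position in accident: pos 0: a→h (+7), pos 1: c→h (+5), pos 2: c→m (+10), pos 3: i→p (+7), pos 4: d→i (+5), pos 5: e→o (+10) — repeating every 3. The shifts repeat in a cycle of length 3: positions 0,1,… shift by +7, +5, +10, then the pattern repeats.
Reversing it on tnbytb: t−7=m, n−5=i, b−10=r, y−7=r, t−5=o, b−10=r.

mirror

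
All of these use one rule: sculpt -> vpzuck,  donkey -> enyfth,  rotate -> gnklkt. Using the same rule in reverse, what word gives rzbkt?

quite

s(18)→v(21) and c(2)→p(15) fit y≡15x+11 (mod 26); the inverse of 15 mod 26 is 7. This is an affine cipher: with a=0,…,z=25, each position x becomes (15x+11) mod 26.
Reversing it on rzbkt: r(17)→7·(17−11)≡16=q; z(25)→7·(25−11)≡20=u; b(1)→7·(1−11)≡8=i; k(10)→7·(10−11)≡19=t; t(19)→7·(19−11)≡4=e (all mod 26).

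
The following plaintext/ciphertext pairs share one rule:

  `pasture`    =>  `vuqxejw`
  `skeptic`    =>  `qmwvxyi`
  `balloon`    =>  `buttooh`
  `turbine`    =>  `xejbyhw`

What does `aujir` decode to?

p(15)→v(21) and a(0)→u(20) fit y≡7x+20 (mod 26); the inverse of 7 mod 26 is 15. Treating letters as 0–25, the rule is x ↦ 7x + 20 (mod 26).
Undoing it on aujir: a(0)→15·(0−20)≡12=m; u(20)→15·(20−20)≡0=a; j(9)→15·(9−20)≡17=r; i(8)→15·(8−20)≡2=c; r(17)→15·(17−20)≡7=h (all mod 26).

march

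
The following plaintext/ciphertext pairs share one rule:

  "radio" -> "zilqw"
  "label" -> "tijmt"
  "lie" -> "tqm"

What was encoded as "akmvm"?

scene

Compare letters: r→z is +8, a→i is +8, d→l is +8 — a constant shift. This is a Caesar cipher with shift 8.
Undoing it on akmvm: a−8=s, k−8=c, m−8=e, v−8=n, m−8=e.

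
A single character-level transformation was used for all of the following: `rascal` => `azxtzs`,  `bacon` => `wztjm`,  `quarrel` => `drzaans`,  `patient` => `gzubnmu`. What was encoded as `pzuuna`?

r(17)→a(0) and a(0)→z(25) fit y≡23x+25 (mod 26); the inverse of 23 mod 26 is 17. Each letter's alphabet position (a=0..z=25) is mapped through 23·x+25 mod 26 — an affine cipher.
Undoing it on pzuuna: p(15)→17·(15−25)≡12=m; z(25)→17·(25−25)≡0=a; u(20)→17·(20−25)≡19=t; u(20)→17·(20−25)≡19=t; n(13)→17·(13−25)≡4=e; a(0)→17·(0−25)≡17=r (all mod 26).

matter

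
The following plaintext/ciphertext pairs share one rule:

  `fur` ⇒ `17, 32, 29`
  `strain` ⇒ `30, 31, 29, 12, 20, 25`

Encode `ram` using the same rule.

29, 12, 24

Letters become their 1-based position plus 11 (so a→12, b→13, …).
For ram: r=18→29, a=1→12, m=13→24.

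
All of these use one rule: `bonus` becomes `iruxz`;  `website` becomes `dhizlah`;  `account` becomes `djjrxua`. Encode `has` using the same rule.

The shift depends on letter class: consonant b→i is +7, but vowel o→r is +3. The rule splits by letter class: vowels +3, consonants +7.
For has: h(cons)+7=o, a(vowel)+3=d, s(cons)+7=z.

odz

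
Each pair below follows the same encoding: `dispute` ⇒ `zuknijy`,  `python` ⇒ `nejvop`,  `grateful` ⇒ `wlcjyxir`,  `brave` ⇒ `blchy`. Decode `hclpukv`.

d(3)→z(25) and i(8)→u(20) fit y≡25x+2 (mod 26); the inverse of 25 mod 26 is 25. Each letter's alphabet position (a=0..z=25) is mapped through 25·x+2 mod 26 — an affine cipher.
Decoding hclpukv: h(7)→25·(7−2)≡21=v; c(2)→25·(2−2)≡0=a; l(11)→25·(11−2)≡17=r; p(15)→25·(15−2)≡13=n; u(20)→25·(20−2)≡8=i; k(10)→25·(10−2)≡18=s; v(21)→25·(21−2)≡7=h (all mod 26).

varnish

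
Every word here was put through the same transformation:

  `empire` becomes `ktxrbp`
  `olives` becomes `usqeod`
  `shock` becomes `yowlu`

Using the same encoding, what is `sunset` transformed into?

ybvboe

In empire: e→k is +6, m→t is +7, p→x is +8, i→r is +9 — the shift increases by 1 each position. The shift increases by 1 at each position, starting from +6: 6, 7, 8, ….
For sunset: s+6=y, u+7=b, n+8=v, s+9=b, e+10=o, t+11=e.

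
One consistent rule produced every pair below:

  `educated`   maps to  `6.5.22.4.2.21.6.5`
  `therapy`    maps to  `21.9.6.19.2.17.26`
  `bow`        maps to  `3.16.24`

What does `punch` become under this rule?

17.22.15.4.9

e is letter #5 and maps to 6: an offset of 1. Each letter is replaced by its alphabet position (a=1..z=26) + 1.
For punch: p=16→17, u=21→22, n=14→15, c=3→4, h=8→9.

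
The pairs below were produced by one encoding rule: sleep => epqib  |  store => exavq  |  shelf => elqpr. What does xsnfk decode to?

lobby

Shifts by position in sleep: pos 0: s→e (+12), pos 1: l→p (+4), pos 2: e→q (+12), pos 3: e→i (+4) — repeating every 2. It's a Vigenère-style cipher with numeric key [12,4]: position i shifts by key[i mod 2].
Decoding xsnfk: x−12=l, s−4=o, n−12=b, f−4=b, k−12=y.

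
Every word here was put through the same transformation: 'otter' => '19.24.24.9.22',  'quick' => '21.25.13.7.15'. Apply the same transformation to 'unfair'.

25.18.10.5.13.22

o is letter #15 and maps to 19: an offset of 4. Each letter is replaced by its alphabet position (a=1..z=26) + 4.
For unfair: u=21→25, n=14→18, f=6→10, a=1→5, i=9→13, r=18→22.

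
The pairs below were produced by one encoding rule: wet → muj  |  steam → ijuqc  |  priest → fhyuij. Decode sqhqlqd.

caravan

Compare letters: w→m is +16, e→u is +16, t→j is +16 — a constant shift. It's a constant shift of +16 (ROT16).
Undoing it on sqhqlqd: s−16=c, q−16=a, h−16=r, q−16=a, l−16=v, q−16=a, d−16=n.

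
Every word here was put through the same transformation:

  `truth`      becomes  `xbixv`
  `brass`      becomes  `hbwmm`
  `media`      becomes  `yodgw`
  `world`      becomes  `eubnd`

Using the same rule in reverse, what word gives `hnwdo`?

t(19)→x(23) and r(17)→b(1) fit y≡11x+22 (mod 26); the inverse of 11 mod 26 is 19. This is an affine cipher: with a=0,…,z=25, each position x becomes (11x+22) mod 26.
Reversing it on hnwdo: h(7)→19·(7−22)≡1=b; n(13)→19·(13−22)≡11=l; w(22)→19·(22−22)≡0=a; d(3)→19·(3−22)≡3=d; o(14)→19·(14−22)≡4=e (all mod 26).

blade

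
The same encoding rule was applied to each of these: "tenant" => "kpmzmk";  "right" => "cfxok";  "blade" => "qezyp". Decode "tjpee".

t(19)→k(10) and e(4)→p(15) fit y≡17x+25 (mod 26); the inverse of 17 mod 26 is 23. Treating letters as 0–25, the rule is x ↦ 17x + 25 (mod 26).
Reversing it on tjpee: t(19)→23·(19−25)≡18=s; j(9)→23·(9−25)≡22=w; p(15)→23·(15−25)≡4=e; e(4)→23·(4−25)≡11=l; e(4)→23·(4−25)≡11=l (all mod 26).

swell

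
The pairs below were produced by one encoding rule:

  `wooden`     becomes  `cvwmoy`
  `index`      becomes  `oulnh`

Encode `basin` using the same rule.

In wooden: w→c is +6, o→v is +7, o→w is +8, d→m is +9 — the shift increases by 1 each position. Each letter shifts forward by (position + 6), i.e. 6, 7, 8, … — the shift grows by one for each successive letter.
On basin: b+6=h, a+7=h, s+8=a, i+9=r, n+10=x.

hharx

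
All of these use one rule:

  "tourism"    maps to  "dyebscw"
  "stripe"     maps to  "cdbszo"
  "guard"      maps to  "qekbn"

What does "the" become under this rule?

dro

It's a constant shift of +10 (ROT10).
For the: t+10=d, h+10=r, e+10=o.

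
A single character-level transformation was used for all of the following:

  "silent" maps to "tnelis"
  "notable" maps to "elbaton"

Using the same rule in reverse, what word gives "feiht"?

thief

The output letters match the input read backwards: silent reversed is tnelis. The word is simply reversed.
Decoding feiht: then reverse → thief.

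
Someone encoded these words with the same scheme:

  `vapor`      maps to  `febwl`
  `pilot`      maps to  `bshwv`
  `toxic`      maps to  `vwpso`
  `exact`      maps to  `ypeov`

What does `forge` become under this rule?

This is an affine cipher: with a=0,…,z=25, each position x becomes (5x+4) mod 26.
On forge: f(5)→5·5+4≡3=d; o(14)→5·14+4≡22=w; r(17)→5·17+4≡11=l; g(6)→5·6+4≡8=i; e(4)→5·4+4≡24=y (all mod 26).

dwliy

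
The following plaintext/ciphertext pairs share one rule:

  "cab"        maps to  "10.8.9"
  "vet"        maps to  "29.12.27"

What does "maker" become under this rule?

c is letter #3 and maps to 10: an offset of 7. The number is (letter's place in the alphabet, a=1) + 7.
On maker: m=13→20, a=1→8, k=11→18, e=5→12, r=18→25.

20.8.18.12.25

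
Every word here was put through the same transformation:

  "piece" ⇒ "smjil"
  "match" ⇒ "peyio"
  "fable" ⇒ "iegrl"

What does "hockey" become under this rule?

kshqlg

In piece: p→s is +3, i→m is +4, e→j is +5, c→i is +6 — the shift increases by 1 each position. Each letter shifts forward by (position + 3), i.e. 3, 4, 5, … — the shift grows by one for each successive letter.
For hockey: h+3=k, o+4=s, c+5=h, k+6=q, e+7=l, y+8=g.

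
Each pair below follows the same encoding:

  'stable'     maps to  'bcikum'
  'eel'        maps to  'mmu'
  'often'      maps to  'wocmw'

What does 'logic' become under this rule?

The shift depends on letter class: consonant s→b is +9, but vowel a→i is +8. Two shifts are in play — +8 for a/e/i/o/u, +9 for every other letter.
For logic: l(cons)+9=u, o(vowel)+8=w, g(cons)+9=p, i(vowel)+8=q, c(cons)+9=l.

uwpql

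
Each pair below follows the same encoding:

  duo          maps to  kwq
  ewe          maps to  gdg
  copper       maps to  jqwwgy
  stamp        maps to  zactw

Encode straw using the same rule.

The shift depends on letter class: consonant d→k is +7, but vowel u→w is +2. Two shifts are in play — +2 for a/e/i/o/u, +7 for every other letter.
On straw: s(cons)+7=z, t(cons)+7=a, r(cons)+7=y, a(vowel)+2=c, w(cons)+7=d.

zaycd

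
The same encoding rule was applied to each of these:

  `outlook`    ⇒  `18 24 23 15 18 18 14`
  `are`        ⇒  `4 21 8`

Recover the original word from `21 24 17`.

run

o is letter #15 and maps to 18: an offset of 3. Letters become their 1-based position plus 3 (so a→4, b→5, …).
Reversing it on 21 24 17: 21→(21−3)÷1=18=r, 24→(24−3)÷1=21=u, 17→(17−3)÷1=14=n.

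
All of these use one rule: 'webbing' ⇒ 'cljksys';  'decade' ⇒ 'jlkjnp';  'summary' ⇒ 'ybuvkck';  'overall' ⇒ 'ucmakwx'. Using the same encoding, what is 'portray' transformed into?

vvzcblk

In webbing: w→c is +6, e→l is +7, b→j is +8, b→k is +9 — the shift increases by 1 each position. Letter i (0-indexed) is shifted by i+6, so successive shifts are 6, 7, 8, ….
For portray: p+6=v, o+7=v, r+8=z, t+9=c, r+10=b, a+11=l, y+12=k.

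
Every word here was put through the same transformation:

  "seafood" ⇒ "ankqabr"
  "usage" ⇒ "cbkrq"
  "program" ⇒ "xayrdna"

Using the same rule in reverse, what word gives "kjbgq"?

carve

In seafood: s→a is +8, e→n is +9, a→k is +10, f→q is +11 — the shift increases by 1 each position. The shift increases by 1 at each position, starting from +8: 8, 9, 10, ….
Decoding kjbgq: k−8=c, j−9=a, b−10=r, g−11=v, q−12=e.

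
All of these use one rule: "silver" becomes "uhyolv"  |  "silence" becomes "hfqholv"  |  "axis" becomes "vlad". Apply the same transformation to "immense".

hvqhppl

The output letters match the input read backwards, each shifted +3: silver reversed is revlis. The word is reversed, then every letter is shifted forward by 3.
For immense: reverse → esnemmi; then shift: e+3=h, s+3=v, n+3=q, e+3=h, m+3=p, m+3=p, i+3=l.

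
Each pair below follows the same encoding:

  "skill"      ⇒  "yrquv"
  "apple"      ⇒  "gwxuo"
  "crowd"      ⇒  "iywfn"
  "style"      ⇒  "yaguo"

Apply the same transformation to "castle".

In skill: s→y is +6, k→r is +7, i→q is +8, l→u is +9 — the shift increases by 1 each position. Letter i (0-indexed) is shifted by i+6, so successive shifts are 6, 7, 8, ….
Applying it to castle: c+6=i, a+7=h, s+8=a, t+9=c, l+10=v, e+11=p.

ihacvp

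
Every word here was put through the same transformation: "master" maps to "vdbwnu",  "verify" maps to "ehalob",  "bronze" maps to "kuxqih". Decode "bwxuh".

story

Shifts by position in master: pos 0: m→v (+9), pos 1: a→d (+3), pos 2: s→b (+9), pos 3: t→w (+3) — repeating every 2. A repeating key of period 2 is used — shifts +9, +3 over and over.
Undoing it on bwxuh: b−9=s, w−3=t, x−9=o, u−3=r, h−9=y.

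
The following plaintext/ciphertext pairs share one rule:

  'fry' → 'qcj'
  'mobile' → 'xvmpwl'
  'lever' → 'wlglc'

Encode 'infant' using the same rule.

Vowels shift forward by 7 and consonants shift forward by 11.
Applying it to infant: i(vowel)+7=p, n(cons)+11=y, f(cons)+11=q, a(vowel)+7=h, n(cons)+11=y, t(cons)+11=e.

pyqhye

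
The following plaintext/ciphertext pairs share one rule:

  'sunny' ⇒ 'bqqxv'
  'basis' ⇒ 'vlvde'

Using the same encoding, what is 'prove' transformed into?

The word is reversed, then every letter is shifted forward by 3.
On prove: reverse → evorp; then shift: e+3=h, v+3=y, o+3=r, r+3=u, p+3=s.

hyrus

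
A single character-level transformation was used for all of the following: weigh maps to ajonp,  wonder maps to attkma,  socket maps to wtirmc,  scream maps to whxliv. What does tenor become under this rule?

xjtvz

In weigh: w→a is +4, e→j is +5, i→o is +6, g→n is +7 — the shift increases by 1 each position. Letter i (0-indexed) is shifted by i+4, so successive shifts are 4, 5, 6, ….
Applying it to tenor: t+4=x, e+5=j, n+6=t, o+7=v, r+8=z.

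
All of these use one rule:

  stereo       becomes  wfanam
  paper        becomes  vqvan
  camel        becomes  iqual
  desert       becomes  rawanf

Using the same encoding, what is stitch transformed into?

s(18)→w(22) and t(19)→f(5) fit y≡9x+16 (mod 26); the inverse of 9 mod 26 is 3. Each letter's alphabet position (a=0..z=25) is mapped through 9·x+16 mod 26 — an affine cipher.
Applying it to stitch: s(18)→9·18+16≡22=w; t(19)→9·19+16≡5=f; i(8)→9·8+16≡10=k; t(19)→9·19+16≡5=f; c(2)→9·2+16≡8=i; h(7)→9·7+16≡1=b (all mod 26).

wfkfib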